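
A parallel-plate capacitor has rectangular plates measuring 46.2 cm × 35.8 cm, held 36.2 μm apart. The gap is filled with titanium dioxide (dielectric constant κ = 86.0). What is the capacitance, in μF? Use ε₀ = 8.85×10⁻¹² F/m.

C ≈ 3.48 μF

A = 46.2 × 35.8 cm² = 0.165 m².
C = κε₀A/d = 86.0 × 8.85×10⁻¹² × 0.165 / 3.62×10⁻⁵ = 3.48×10⁻⁶ F.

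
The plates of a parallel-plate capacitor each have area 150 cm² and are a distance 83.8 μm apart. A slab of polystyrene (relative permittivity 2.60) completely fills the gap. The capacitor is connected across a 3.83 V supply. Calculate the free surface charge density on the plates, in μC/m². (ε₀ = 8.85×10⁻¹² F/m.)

σ ≈ 1.05 μC/m²

A = 150 cm² = 1.50×10⁻² m².
C = κε₀A/d = 2.60 × 8.85×10⁻¹² × 1.50×10⁻² / 8.38×10⁻⁵ = 4.12×10⁻⁹ F.
σ = Q/A = CV/A = 4.12×10⁻⁹ × 3.83 / 1.50×10⁻² = 1.05×10⁻⁶ C/m².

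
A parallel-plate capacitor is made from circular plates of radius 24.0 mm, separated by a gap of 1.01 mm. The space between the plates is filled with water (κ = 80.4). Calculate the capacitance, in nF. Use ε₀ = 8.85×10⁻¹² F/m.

A = π(24.0 mm)² = 1.81×10⁻³ m².
C = κε₀A/d = 80.4 × 8.85×10⁻¹² × 1.81×10⁻³ / 1.01×10⁻³ = 1.27×10⁻⁹ F.

C ≈ 1.27 nF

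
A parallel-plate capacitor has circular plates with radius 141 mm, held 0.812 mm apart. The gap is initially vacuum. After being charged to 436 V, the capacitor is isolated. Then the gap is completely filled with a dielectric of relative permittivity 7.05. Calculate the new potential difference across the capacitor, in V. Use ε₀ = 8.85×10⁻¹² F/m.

A = π(141 mm)² = 6.25×10⁻² m².
Initially C₁ = ε₀A/d = 8.85×10⁻¹² × 6.25×10⁻² / 8.12×10⁻⁴ = 6.81×10⁻¹⁰ F.
V₁ = 4.36×10² V.
Isolated ⇒ Q is held fixed. C₂ = 7.05 C₁ and V = Q/C, so V₂/V₁ = C₁/C₂ = 0.142.
V₂ = 0.142 × 4.36×10² = 61.8 V.

61.8 V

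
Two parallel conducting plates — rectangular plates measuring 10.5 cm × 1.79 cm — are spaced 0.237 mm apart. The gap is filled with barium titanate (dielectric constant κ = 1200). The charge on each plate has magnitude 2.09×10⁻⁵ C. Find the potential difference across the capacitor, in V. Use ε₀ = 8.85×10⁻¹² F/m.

V ≈ 248 V

A = 10.5 × 1.79 cm² = 1.88×10⁻³ m².
C = κε₀A/d = 1200 × 8.85×10⁻¹² × 1.88×10⁻³ / 2.37×10⁻⁴ = 8.42×10⁻⁸ F.
V = Q/C = 2.09×10⁻⁵ / 8.42×10⁻⁸ = 2.48×10² V.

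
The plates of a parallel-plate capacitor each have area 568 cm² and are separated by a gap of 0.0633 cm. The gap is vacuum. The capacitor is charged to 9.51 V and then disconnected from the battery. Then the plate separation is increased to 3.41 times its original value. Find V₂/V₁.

3.41

Isolated ⇒ Q is held fixed.
C₂ = 0.293 C₁ and V = Q/C, so V₂/V₁ = C₁/C₂ = 3.41.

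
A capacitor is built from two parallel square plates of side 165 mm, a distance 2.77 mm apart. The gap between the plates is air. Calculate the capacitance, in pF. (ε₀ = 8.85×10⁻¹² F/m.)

A = (165 mm)² = 2.72×10⁻² m².
C = ε₀A/d = 8.85×10⁻¹² × 2.72×10⁻² / 2.77×10⁻³ = 8.70×10⁻¹¹ F.

87.0 pF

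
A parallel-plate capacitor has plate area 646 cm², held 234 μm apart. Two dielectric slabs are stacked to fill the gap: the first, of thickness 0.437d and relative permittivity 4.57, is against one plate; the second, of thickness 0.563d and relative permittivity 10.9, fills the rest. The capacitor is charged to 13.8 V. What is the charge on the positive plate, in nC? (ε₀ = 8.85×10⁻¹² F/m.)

A = 646 cm² = 6.46×10⁻² m².
Stacked slabs ⇒ two capacitors in series, each with the full plate area.
C₁ = κ₁ε₀A/d₁ = 4.57 × 8.85×10⁻¹² × 6.46×10⁻² / 1.02×10⁻⁴ = 2.56×10⁻⁸ F.
C₂ = κ₂ε₀A/d₂ = 10.9 × 8.85×10⁻¹² × 6.46×10⁻² / 1.32×10⁻⁴ = 4.73×10⁻⁸ F.
C = (1/C₁ + 1/C₂)⁻¹ = 1.66×10⁻⁸ F.
Q = CV = 1.66×10⁻⁸ × 13.8 = 2.29×10⁻⁷ C.

Q ≈ 229 nC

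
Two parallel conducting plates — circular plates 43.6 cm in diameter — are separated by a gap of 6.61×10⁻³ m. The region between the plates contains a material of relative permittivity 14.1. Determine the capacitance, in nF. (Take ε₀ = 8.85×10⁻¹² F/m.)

A = π(43.6/2 cm)² = 0.149 m².
C = κε₀A/d = 14.1 × 8.85×10⁻¹² × 0.149 / 6.61×10⁻³ = 2.82×10⁻⁹ F.

2.82 nF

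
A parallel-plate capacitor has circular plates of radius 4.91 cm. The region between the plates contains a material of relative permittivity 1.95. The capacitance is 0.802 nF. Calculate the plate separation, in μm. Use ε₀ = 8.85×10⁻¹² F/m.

A = π(4.91 cm)² = 7.57×10⁻³ m².
d = κε₀A/C = 1.95 × 8.85×10⁻¹² × 7.57×10⁻³ / 8.02×10⁻¹⁰ = 1.63×10⁻⁴ m.

163 μm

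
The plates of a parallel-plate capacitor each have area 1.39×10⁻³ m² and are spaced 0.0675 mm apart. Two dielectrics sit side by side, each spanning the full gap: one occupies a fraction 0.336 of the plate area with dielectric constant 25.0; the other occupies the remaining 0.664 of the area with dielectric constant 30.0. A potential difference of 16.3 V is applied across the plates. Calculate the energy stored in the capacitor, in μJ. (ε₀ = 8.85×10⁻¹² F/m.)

Side-by-side slabs ⇒ two capacitors in parallel, each spanning the full gap.
C₁ = κ₁ε₀A₁/d = 25.0 × 8.85×10⁻¹² × 4.67×10⁻⁴ / 6.75×10⁻⁵ = 1.53×10⁻⁹ F.
C₂ = κ₂ε₀A₂/d = 30.0 × 8.85×10⁻¹² × 9.23×10⁻⁴ / 6.75×10⁻⁵ = 3.63×10⁻⁹ F.
C = C₁ + C₂ = 5.16×10⁻⁹ F.
U = ½CV² = ½ × 5.16×10⁻⁹ × (16.3)² = 6.86×10⁻⁷ J.

U ≈ 0.686 μJ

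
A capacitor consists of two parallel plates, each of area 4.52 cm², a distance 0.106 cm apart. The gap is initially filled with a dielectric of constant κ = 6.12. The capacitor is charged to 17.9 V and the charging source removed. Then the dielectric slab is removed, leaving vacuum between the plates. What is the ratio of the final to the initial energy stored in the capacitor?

U₂/U₁ ≈ 6.12

Isolated ⇒ Q is held fixed.
C₂ = 0.163 C₁ and U = Q²/(2C), so U₂/U₁ = C₁/C₂ = 6.12.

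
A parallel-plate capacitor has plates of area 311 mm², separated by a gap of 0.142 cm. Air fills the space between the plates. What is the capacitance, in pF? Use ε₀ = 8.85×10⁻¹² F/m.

C ≈ 1.94 pF

A = 311 mm² = 3.11×10⁻⁴ m².
C = ε₀A/d = 8.85×10⁻¹² × 3.11×10⁻⁴ / 1.42×10⁻³ = 1.94×10⁻¹² F.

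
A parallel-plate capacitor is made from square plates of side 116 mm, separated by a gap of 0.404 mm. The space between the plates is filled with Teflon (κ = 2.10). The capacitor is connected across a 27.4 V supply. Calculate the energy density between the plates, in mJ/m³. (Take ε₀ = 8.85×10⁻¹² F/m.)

u ≈ 42.7 mJ/m³

E = V/d = 27.4 / 4.04×10⁻⁴ = 6.78×10⁴ V/m.
u = ½κε₀E² = ½ × 2.10 × 8.85×10⁻¹² × (6.78×10⁴)² = 4.27×10⁻² J/m³.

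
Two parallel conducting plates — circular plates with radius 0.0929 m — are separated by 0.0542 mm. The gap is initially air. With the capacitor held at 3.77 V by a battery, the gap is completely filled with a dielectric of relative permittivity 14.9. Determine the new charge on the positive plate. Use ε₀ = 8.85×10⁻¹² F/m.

A = π(0.0929 m)² = 2.71×10⁻² m².
Initially C₁ = ε₀A/d = 8.85×10⁻¹² × 2.71×10⁻² / 5.42×10⁻⁵ = 4.43×10⁻⁹ F.
Q₁ = 1.67×10⁻⁸ C.
Battery connected ⇒ V is held fixed. C₂ = 14.9 C₁ and Q = CV, so Q₂/Q₁ = C₂/C₁ = 14.9.
Q₂ = 14.9 × 1.67×10⁻⁸ = 2.49×10⁻⁷ C.

Q ≈ 249 nC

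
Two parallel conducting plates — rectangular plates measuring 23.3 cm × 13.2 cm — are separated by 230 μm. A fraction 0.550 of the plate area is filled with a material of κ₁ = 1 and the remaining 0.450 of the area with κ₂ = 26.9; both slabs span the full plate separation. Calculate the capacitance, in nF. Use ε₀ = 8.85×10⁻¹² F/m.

15.0 nF

A = 23.3 × 13.2 cm² = 3.08×10⁻² m².
Side-by-side slabs ⇒ two capacitors in parallel, each spanning the full gap.
C₁ = κ₁ε₀A₁/d = 1.00 × 8.85×10⁻¹² × 1.69×10⁻² / 2.30×10⁻⁴ = 6.51×10⁻¹⁰ F.
C₂ = κ₂ε₀A₂/d = 26.9 × 8.85×10⁻¹² × 1.38×10⁻² / 2.30×10⁻⁴ = 1.43×10⁻⁸ F.
C = C₁ + C₂ = 1.50×10⁻⁸ F.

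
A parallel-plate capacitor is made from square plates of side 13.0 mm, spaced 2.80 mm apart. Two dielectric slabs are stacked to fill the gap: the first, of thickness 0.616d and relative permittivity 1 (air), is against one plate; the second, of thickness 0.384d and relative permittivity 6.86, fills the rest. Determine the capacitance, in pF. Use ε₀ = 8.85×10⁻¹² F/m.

A = (13.0 mm)² = 1.69×10⁻⁴ m².
Stacked slabs ⇒ two capacitors in series, each with the full plate area.
C₁ = κ₁ε₀A/d₁ = 1.00 × 8.85×10⁻¹² × 1.69×10⁻⁴ / 1.72×10⁻³ = 8.67×10⁻¹³ F.
C₂ = κ₂ε₀A/d₂ = 6.86 × 8.85×10⁻¹² × 1.69×10⁻⁴ / 1.08×10⁻³ = 9.54×10⁻¹² F.
C = (1/C₁ + 1/C₂)⁻¹ = 7.95×10⁻¹³ F.

0.795 pF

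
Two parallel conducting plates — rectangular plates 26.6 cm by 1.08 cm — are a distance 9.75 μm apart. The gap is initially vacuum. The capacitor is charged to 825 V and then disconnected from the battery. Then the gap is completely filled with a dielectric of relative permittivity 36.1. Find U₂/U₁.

U₂/U₁ ≈ 0.0277

Isolated ⇒ Q is held fixed.
C₂ = 36.1 C₁ and U = Q²/(2C), so U₂/U₁ = C₁/C₂ = 0.0277.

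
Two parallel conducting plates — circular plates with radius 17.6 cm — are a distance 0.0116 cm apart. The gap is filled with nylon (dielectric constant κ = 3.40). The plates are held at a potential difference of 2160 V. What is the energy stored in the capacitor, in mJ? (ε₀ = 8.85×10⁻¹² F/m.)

A = π(17.6 cm)² = 9.73×10⁻² m².
C = κε₀A/d = 3.40 × 8.85×10⁻¹² × 9.73×10⁻² / 1.16×10⁻⁴ = 2.52×10⁻⁸ F.
U = ½CV² = ½ × 2.52×10⁻⁸ × (2160)² = 5.89×10⁻² J.

U ≈ 58.9 mJ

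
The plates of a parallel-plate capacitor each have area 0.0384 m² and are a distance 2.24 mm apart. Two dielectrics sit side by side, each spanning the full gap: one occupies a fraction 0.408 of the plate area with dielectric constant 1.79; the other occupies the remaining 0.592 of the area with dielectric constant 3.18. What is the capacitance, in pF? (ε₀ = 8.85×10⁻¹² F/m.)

396 pF

Side-by-side slabs ⇒ two capacitors in parallel, each spanning the full gap.
C₁ = κ₁ε₀A₁/d = 1.79 × 8.85×10⁻¹² × 1.57×10⁻² / 2.24×10⁻³ = 1.11×10⁻¹⁰ F.
C₂ = κ₂ε₀A₂/d = 3.18 × 8.85×10⁻¹² × 2.27×10⁻² / 2.24×10⁻³ = 2.86×10⁻¹⁰ F.
C = C₁ + C₂ = 3.96×10⁻¹⁰ F.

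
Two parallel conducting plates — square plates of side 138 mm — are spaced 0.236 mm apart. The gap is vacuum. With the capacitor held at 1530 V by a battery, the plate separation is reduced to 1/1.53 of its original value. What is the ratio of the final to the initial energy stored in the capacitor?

Battery connected ⇒ V is held fixed.
C₂ = 1.53 C₁ and U = ½CV², so U₂/U₁ = C₂/C₁ = 1.53.

U₂/U₁ ≈ 1.53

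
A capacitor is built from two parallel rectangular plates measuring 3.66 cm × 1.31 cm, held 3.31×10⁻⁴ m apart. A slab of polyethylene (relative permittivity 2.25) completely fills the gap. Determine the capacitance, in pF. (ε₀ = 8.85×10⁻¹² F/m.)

C ≈ 28.8 pF

A = 3.66 × 1.31 cm² = 4.79×10⁻⁴ m².
C = κε₀A/d = 2.25 × 8.85×10⁻¹² × 4.79×10⁻⁴ / 3.31×10⁻⁴ = 2.88×10⁻¹¹ F.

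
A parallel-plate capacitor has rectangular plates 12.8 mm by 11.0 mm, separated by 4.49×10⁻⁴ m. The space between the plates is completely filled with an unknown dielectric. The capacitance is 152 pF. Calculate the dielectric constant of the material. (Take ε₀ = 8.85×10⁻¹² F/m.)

54.8

A = 12.8 × 11.0 mm² = 1.41×10⁻⁴ m².
κ = Cd/(ε₀A) = 1.52×10⁻¹⁰ × 4.49×10⁻⁴ / (8.85×10⁻¹² × 1.41×10⁻⁴) = 54.8.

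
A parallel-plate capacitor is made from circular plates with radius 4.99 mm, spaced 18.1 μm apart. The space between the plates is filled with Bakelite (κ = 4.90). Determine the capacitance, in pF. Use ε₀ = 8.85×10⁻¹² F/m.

A = π(4.99 mm)² = 7.82×10⁻⁵ m².
C = κε₀A/d = 4.90 × 8.85×10⁻¹² × 7.82×10⁻⁵ / 1.81×10⁻⁵ = 1.87×10⁻¹⁰ F.

C ≈ 187 pF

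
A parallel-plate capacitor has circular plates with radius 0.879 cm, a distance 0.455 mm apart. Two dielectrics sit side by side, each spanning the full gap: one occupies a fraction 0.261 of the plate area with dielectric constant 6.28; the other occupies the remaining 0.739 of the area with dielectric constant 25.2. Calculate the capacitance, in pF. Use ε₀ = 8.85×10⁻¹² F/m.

A = π(0.879 cm)² = 2.43×10⁻⁴ m².
Side-by-side slabs ⇒ two capacitors in parallel, each spanning the full gap.
C₁ = κ₁ε₀A₁/d = 6.28 × 8.85×10⁻¹² × 6.34×10⁻⁵ / 4.55×10⁻⁴ = 7.74×10⁻¹² F.
C₂ = κ₂ε₀A₂/d = 25.2 × 8.85×10⁻¹² × 1.79×10⁻⁴ / 4.55×10⁻⁴ = 8.79×10⁻¹¹ F.
C = C₁ + C₂ = 9.57×10⁻¹¹ F.

C ≈ 95.7 pF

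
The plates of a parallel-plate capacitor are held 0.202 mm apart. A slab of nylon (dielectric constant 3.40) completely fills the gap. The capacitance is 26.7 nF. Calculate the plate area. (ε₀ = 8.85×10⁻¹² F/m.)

A = Cd/(κε₀) = 2.67×10⁻⁸ × 2.02×10⁻⁴ / (3.40 × 8.85×10⁻¹²) = 0.179 m².

A ≈ 0.179 m²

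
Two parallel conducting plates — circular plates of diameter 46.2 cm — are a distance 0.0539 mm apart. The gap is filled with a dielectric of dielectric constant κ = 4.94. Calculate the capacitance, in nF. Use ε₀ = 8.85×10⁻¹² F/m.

136 nF

A = π(46.2/2 cm)² = 0.168 m².
C = κε₀A/d = 4.94 × 8.85×10⁻¹² × 0.168 / 5.39×10⁻⁵ = 1.36×10⁻⁷ F.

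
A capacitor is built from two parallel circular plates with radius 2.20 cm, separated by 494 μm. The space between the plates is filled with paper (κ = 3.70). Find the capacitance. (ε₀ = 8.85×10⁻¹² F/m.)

A = π(2.20 cm)² = 1.52×10⁻³ m².
C = κε₀A/d = 3.70 × 8.85×10⁻¹² × 1.52×10⁻³ / 4.94×10⁻⁴ = 1.01×10⁻¹⁰ F.

C ≈ 101 pF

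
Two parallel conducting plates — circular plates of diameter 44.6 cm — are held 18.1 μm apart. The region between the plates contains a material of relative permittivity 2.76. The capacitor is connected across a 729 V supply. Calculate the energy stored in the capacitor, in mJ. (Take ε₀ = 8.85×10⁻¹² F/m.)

U ≈ 56.0 mJ

A = π(44.6/2 cm)² = 0.156 m².
C = κε₀A/d = 2.76 × 8.85×10⁻¹² × 0.156 / 1.81×10⁻⁵ = 2.11×10⁻⁷ F.
U = ½CV² = ½ × 2.11×10⁻⁷ × (729)² = 5.60×10⁻² J.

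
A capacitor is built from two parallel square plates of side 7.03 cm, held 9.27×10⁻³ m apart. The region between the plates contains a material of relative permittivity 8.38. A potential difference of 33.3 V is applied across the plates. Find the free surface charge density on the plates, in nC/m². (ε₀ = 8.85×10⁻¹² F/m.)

A = (7.03 cm)² = 4.94×10⁻³ m².
C = κε₀A/d = 8.38 × 8.85×10⁻¹² × 4.94×10⁻³ / 9.27×10⁻³ = 3.95×10⁻¹¹ F.
σ = Q/A = CV/A = 3.95×10⁻¹¹ × 33.3 / 4.94×10⁻³ = 2.66×10⁻⁷ C/m².

σ ≈ 266 nC/m²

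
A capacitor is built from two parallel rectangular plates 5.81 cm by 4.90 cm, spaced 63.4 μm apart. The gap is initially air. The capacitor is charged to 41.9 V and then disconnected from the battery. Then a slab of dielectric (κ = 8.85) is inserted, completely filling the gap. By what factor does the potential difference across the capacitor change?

V₂/V₁ ≈ 0.113

Isolated ⇒ Q is held fixed.
C₂ = 8.85 C₁ and V = Q/C, so V₂/V₁ = C₁/C₂ = 0.113.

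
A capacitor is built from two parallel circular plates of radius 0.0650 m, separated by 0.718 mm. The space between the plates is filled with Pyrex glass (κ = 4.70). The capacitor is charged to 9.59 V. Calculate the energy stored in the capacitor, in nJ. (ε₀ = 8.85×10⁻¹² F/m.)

U ≈ 35.4 nJ

A = π(0.0650 m)² = 1.33×10⁻² m².
C = κε₀A/d = 4.70 × 8.85×10⁻¹² × 1.33×10⁻² / 7.18×10⁻⁴ = 7.69×10⁻¹⁰ F.
U = ½CV² = ½ × 7.69×10⁻¹⁰ × (9.59)² = 3.54×10⁻⁸ J.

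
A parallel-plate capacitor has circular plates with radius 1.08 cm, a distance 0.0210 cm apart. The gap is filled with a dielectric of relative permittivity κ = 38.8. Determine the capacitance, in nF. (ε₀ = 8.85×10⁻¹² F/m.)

C ≈ 0.599 nF

A = π(1.08 cm)² = 3.66×10⁻⁴ m².
C = κε₀A/d = 38.8 × 8.85×10⁻¹² × 3.66×10⁻⁴ / 2.10×10⁻⁴ = 5.99×10⁻¹⁰ F.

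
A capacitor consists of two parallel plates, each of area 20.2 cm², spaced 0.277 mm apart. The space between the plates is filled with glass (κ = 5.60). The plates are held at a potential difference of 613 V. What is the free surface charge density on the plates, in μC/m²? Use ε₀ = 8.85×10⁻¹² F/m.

A = 20.2 cm² = 2.02×10⁻³ m².
C = κε₀A/d = 5.60 × 8.85×10⁻¹² × 2.02×10⁻³ / 2.77×10⁻⁴ = 3.61×10⁻¹⁰ F.
σ = Q/A = CV/A = 3.61×10⁻¹⁰ × 613 / 2.02×10⁻³ = 1.10×10⁻⁴ C/m².

σ ≈ 110 μC/m²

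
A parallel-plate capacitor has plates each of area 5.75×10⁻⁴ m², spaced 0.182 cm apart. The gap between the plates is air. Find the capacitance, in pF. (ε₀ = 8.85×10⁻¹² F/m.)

2.80 pF

C = ε₀A/d = 8.85×10⁻¹² × 5.75×10⁻⁴ / 1.82×10⁻³ = 2.80×10⁻¹² F.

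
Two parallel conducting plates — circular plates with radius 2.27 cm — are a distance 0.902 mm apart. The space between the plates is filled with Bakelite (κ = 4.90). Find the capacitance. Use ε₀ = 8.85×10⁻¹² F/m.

C ≈ 77.8 pF

A = π(2.27 cm)² = 1.62×10⁻³ m².
C = κε₀A/d = 4.90 × 8.85×10⁻¹² × 1.62×10⁻³ / 9.02×10⁻⁴ = 7.78×10⁻¹¹ F.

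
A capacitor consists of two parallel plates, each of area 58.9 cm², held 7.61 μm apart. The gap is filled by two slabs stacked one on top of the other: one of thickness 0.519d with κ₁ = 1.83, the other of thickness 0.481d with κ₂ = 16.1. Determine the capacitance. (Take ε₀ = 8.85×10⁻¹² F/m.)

C ≈ 21.9 nF

A = 58.9 cm² = 5.89×10⁻³ m².
Stacked slabs ⇒ two capacitors in series, each with the full plate area.
C₁ = κ₁ε₀A/d₁ = 1.83 × 8.85×10⁻¹² × 5.89×10⁻³ / 3.95×10⁻⁶ = 2.42×10⁻⁸ F.
C₂ = κ₂ε₀A/d₂ = 16.1 × 8.85×10⁻¹² × 5.89×10⁻³ / 3.66×10⁻⁶ = 2.29×10⁻⁷ F.
C = (1/C₁ + 1/C₂)⁻¹ = 2.19×10⁻⁸ F.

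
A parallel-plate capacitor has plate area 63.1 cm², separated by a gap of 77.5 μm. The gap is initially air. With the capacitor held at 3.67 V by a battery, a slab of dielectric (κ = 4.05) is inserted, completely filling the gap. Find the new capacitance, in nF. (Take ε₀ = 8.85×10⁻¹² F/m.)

A = 63.1 cm² = 6.31×10⁻³ m².
Initially C₁ = ε₀A/d = 8.85×10⁻¹² × 6.31×10⁻³ / 7.75×10⁻⁵ = 7.21×10⁻¹⁰ F.
C = κε₀A/d scales with κ, so C₂/C₁ = κ = 4.05.
C₂ = 4.05 × 7.21×10⁻¹⁰ = 2.92×10⁻⁹ F.

C ≈ 2.92 nF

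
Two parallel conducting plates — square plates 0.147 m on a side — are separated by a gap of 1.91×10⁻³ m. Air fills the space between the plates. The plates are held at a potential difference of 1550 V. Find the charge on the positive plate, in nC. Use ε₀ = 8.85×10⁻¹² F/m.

Q ≈ 155 nC

A = (0.147 m)² = 2.16×10⁻² m².
C = ε₀A/d = 8.85×10⁻¹² × 2.16×10⁻² / 1.91×10⁻³ = 1.00×10⁻¹⁰ F.
Q = CV = 1.00×10⁻¹⁰ × 1550 = 1.55×10⁻⁷ C.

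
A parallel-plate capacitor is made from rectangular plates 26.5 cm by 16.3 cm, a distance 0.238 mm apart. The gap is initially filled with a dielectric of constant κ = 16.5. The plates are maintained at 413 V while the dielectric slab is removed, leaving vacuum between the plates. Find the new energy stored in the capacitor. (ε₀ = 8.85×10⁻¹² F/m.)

A = 26.5 × 16.3 cm² = 4.32×10⁻² m².
Initially C₁ = κε₀A/d = 16.5 × 8.85×10⁻¹² × 4.32×10⁻² / 2.38×10⁻⁴ = 2.65×10⁻⁸ F.
U₁ = 2.26×10⁻³ J.
Battery connected ⇒ V is held fixed. C₂ = 0.0606 C₁ and U = ½CV², so U₂/U₁ = C₂/C₁ = 0.0606.
U₂ = 0.0606 × 2.26×10⁻³ = 1.37×10⁻⁴ J.

U ≈ 137 μJ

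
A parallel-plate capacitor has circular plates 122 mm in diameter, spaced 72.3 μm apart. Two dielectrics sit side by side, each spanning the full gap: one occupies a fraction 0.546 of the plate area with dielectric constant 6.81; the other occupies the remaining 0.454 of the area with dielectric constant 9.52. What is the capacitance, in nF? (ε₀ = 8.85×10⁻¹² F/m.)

A = π(122/2 mm)² = 1.17×10⁻² m².
Side-by-side slabs ⇒ two capacitors in parallel, each spanning the full gap.
C₁ = κ₁ε₀A₁/d = 6.81 × 8.85×10⁻¹² × 6.38×10⁻³ / 7.23×10⁻⁵ = 5.32×10⁻⁹ F.
C₂ = κ₂ε₀A₂/d = 9.52 × 8.85×10⁻¹² × 5.31×10⁻³ / 7.23×10⁻⁵ = 6.18×10⁻⁹ F.
C = C₁ + C₂ = 1.15×10⁻⁸ F.

11.5 nF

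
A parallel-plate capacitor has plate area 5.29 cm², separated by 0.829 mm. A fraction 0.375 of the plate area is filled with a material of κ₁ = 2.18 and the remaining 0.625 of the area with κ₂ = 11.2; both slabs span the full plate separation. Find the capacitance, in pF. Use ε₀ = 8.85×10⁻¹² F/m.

A = 5.29 cm² = 5.29×10⁻⁴ m².
Side-by-side slabs ⇒ two capacitors in parallel, each spanning the full gap.
C₁ = κ₁ε₀A₁/d = 2.18 × 8.85×10⁻¹² × 1.98×10⁻⁴ / 8.29×10⁻⁴ = 4.62×10⁻¹² F.
C₂ = κ₂ε₀A₂/d = 11.2 × 8.85×10⁻¹² × 3.31×10⁻⁴ / 8.29×10⁻⁴ = 3.95×10⁻¹¹ F.
C = C₁ + C₂ = 4.41×10⁻¹¹ F.

C ≈ 44.1 pF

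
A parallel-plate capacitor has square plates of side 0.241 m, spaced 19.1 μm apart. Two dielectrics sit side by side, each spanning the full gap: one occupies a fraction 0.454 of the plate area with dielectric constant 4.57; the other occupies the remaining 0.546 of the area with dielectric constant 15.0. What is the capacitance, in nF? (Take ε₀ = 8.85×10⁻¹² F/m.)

A = (0.241 m)² = 5.81×10⁻² m².
Side-by-side slabs ⇒ two capacitors in parallel, each spanning the full gap.
C₁ = κ₁ε₀A₁/d = 4.57 × 8.85×10⁻¹² × 2.64×10⁻² / 1.91×10⁻⁵ = 5.58×10⁻⁸ F.
C₂ = κ₂ε₀A₂/d = 15.0 × 8.85×10⁻¹² × 3.17×10⁻² / 1.91×10⁻⁵ = 2.20×10⁻⁷ F.
C = C₁ + C₂ = 2.76×10⁻⁷ F.

276 nF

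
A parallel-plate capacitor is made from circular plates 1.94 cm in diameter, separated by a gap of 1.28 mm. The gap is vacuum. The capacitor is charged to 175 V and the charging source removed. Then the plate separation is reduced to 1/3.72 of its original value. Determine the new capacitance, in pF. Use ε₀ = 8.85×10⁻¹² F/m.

C ≈ 7.60 pF

A = π(1.94/2 cm)² = 2.96×10⁻⁴ m².
Initially C₁ = ε₀A/d = 8.85×10⁻¹² × 2.96×10⁻⁴ / 1.28×10⁻³ = 2.04×10⁻¹² F.
C = ε₀A/d scales as 1/d, so C₂/C₁ = d₁/d₂ = 3.72.
C₂ = 3.72 × 2.04×10⁻¹² = 7.60×10⁻¹² F.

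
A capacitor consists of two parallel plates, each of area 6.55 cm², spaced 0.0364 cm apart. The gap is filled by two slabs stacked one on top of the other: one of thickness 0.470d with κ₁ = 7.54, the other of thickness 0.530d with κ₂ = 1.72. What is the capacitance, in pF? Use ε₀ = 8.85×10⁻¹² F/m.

A = 6.55 cm² = 6.55×10⁻⁴ m².
Stacked slabs ⇒ two capacitors in series, each with the full plate area.
C₁ = κ₁ε₀A/d₁ = 7.54 × 8.85×10⁻¹² × 6.55×10⁻⁴ / 1.71×10⁻⁴ = 2.55×10⁻¹⁰ F.
C₂ = κ₂ε₀A/d₂ = 1.72 × 8.85×10⁻¹² × 6.55×10⁻⁴ / 1.93×10⁻⁴ = 5.17×10⁻¹¹ F.
C = (1/C₁ + 1/C₂)⁻¹ = 4.30×10⁻¹¹ F.

C ≈ 43.0 pF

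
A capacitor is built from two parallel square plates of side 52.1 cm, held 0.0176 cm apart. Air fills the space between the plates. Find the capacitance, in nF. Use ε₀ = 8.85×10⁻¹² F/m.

13.6 nF

A = (52.1 cm)² = 0.271 m².
C = ε₀A/d = 8.85×10⁻¹² × 0.271 / 1.76×10⁻⁴ = 1.36×10⁻⁸ F.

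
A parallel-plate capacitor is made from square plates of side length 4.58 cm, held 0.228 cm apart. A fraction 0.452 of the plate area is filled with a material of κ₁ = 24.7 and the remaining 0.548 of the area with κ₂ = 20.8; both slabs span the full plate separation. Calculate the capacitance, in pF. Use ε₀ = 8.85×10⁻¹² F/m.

A = (4.58 cm)² = 2.10×10⁻³ m².
Side-by-side slabs ⇒ two capacitors in parallel, each spanning the full gap.
C₁ = κ₁ε₀A₁/d = 24.7 × 8.85×10⁻¹² × 9.48×10⁻⁴ / 2.28×10⁻³ = 9.09×10⁻¹¹ F.
C₂ = κ₂ε₀A₂/d = 20.8 × 8.85×10⁻¹² × 1.15×10⁻³ / 2.28×10⁻³ = 9.28×10⁻¹¹ F.
C = C₁ + C₂ = 1.84×10⁻¹⁰ F.

C ≈ 184 pF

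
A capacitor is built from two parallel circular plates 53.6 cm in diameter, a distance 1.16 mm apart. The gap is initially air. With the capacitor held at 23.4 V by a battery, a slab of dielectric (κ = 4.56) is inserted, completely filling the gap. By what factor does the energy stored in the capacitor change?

4.56

Battery connected ⇒ V is held fixed.
C₂ = 4.56 C₁ and U = ½CV², so U₂/U₁ = C₂/C₁ = 4.56.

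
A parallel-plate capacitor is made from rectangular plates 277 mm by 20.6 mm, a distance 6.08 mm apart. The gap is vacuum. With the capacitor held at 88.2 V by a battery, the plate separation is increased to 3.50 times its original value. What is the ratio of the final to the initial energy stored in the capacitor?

Battery connected ⇒ V is held fixed.
C₂ = 0.286 C₁ and U = ½CV², so U₂/U₁ = C₂/C₁ = 0.286.

U₂/U₁ ≈ 0.286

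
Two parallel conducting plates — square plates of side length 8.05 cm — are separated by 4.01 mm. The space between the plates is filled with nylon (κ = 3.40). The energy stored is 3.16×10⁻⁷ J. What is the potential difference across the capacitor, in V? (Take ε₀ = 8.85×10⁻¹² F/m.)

114 V

A = (8.05 cm)² = 6.48×10⁻³ m².
C = κε₀A/d = 3.40 × 8.85×10⁻¹² × 6.48×10⁻³ / 4.01×10⁻³ = 4.86×10⁻¹¹ F.
V = √(2U/C) = √(2 × 3.16×10⁻⁷ / 4.86×10⁻¹¹) = 1.14×10² V.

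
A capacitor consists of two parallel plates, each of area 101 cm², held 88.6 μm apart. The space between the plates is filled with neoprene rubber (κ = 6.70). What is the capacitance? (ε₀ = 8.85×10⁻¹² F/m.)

A = 101 cm² = 1.01×10⁻² m².
C = κε₀A/d = 6.70 × 8.85×10⁻¹² × 1.01×10⁻² / 8.86×10⁻⁵ = 6.76×10⁻⁹ F.

6.76 nF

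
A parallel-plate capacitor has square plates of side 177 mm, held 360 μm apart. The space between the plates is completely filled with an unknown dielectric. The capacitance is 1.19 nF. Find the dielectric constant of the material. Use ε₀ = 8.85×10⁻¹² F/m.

A = (177 mm)² = 3.13×10⁻² m².
κ = Cd/(ε₀A) = 1.19×10⁻⁹ × 3.60×10⁻⁴ / (8.85×10⁻¹² × 3.13×10⁻²) = 1.55.

κ ≈ 1.55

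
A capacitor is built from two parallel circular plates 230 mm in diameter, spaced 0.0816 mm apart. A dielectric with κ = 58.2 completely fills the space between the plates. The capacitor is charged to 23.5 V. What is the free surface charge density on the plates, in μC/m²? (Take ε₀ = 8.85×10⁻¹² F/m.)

σ ≈ 148 μC/m²

A = π(230/2 mm)² = 4.15×10⁻² m².
C = κε₀A/d = 58.2 × 8.85×10⁻¹² × 4.15×10⁻² / 8.16×10⁻⁵ = 2.62×10⁻⁷ F.
σ = Q/A = CV/A = 2.62×10⁻⁷ × 23.5 / 4.15×10⁻² = 1.48×10⁻⁴ C/m².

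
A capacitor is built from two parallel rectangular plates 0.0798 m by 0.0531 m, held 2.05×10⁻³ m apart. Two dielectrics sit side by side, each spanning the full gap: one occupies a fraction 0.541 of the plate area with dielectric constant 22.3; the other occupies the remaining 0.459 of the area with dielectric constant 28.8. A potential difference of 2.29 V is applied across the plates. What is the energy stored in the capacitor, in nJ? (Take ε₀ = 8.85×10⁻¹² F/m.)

1.21 nJ

A = 0.0798 × 0.0531 m² = 4.24×10⁻³ m².
Side-by-side slabs ⇒ two capacitors in parallel, each spanning the full gap.
C₁ = κ₁ε₀A₁/d = 22.3 × 8.85×10⁻¹² × 2.29×10⁻³ / 2.05×10⁻³ = 2.21×10⁻¹⁰ F.
C₂ = κ₂ε₀A₂/d = 28.8 × 8.85×10⁻¹² × 1.94×10⁻³ / 2.05×10⁻³ = 2.42×10⁻¹⁰ F.
C = C₁ + C₂ = 4.63×10⁻¹⁰ F.
U = ½CV² = ½ × 4.63×10⁻¹⁰ × (2.29)² = 1.21×10⁻⁹ J.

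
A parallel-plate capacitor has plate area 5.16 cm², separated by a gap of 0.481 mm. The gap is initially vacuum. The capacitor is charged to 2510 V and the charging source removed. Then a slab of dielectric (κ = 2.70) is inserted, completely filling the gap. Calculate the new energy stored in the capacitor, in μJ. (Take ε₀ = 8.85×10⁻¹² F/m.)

11.1 μJ

A = 5.16 cm² = 5.16×10⁻⁴ m².
Initially C₁ = ε₀A/d = 8.85×10⁻¹² × 5.16×10⁻⁴ / 4.81×10⁻⁴ = 9.49×10⁻¹² F.
U₁ = 2.99×10⁻⁵ J.
Isolated ⇒ Q is held fixed. C₂ = 2.70 C₁ and U = Q²/(2C), so U₂/U₁ = C₁/C₂ = 0.370.
U₂ = 0.370 × 2.99×10⁻⁵ = 1.11×10⁻⁵ J.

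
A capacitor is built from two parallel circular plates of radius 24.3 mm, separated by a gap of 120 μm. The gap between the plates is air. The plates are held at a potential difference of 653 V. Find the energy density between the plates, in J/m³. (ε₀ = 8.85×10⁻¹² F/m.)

E = V/d = 653 / 1.20×10⁻⁴ = 5.44×10⁶ V/m.
u = ½ε₀E² = ½ × 8.85×10⁻¹² × (5.44×10⁶)² = 1.31×10² J/m³.

131 J/m³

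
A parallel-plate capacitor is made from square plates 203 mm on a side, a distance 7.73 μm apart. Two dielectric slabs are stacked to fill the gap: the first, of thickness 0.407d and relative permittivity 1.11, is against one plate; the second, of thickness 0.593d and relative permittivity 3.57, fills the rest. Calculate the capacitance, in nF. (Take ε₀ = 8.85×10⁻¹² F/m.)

C ≈ 88.6 nF

A = (203 mm)² = 4.12×10⁻² m².
Stacked slabs ⇒ two capacitors in series, each with the full plate area.
C₁ = κ₁ε₀A/d₁ = 1.11 × 8.85×10⁻¹² × 4.12×10⁻² / 3.15×10⁻⁶ = 1.29×10⁻⁷ F.
C₂ = κ₂ε₀A/d₂ = 3.57 × 8.85×10⁻¹² × 4.12×10⁻² / 4.58×10⁻⁶ = 2.84×10⁻⁷ F.
C = (1/C₁ + 1/C₂)⁻¹ = 8.86×10⁻⁸ F.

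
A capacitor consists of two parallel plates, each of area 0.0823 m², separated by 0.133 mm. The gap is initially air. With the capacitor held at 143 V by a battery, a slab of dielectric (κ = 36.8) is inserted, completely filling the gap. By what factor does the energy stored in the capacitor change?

U₂/U₁ ≈ 36.8

Battery connected ⇒ V is held fixed.
C₂ = 36.8 C₁ and U = ½CV², so U₂/U₁ = C₂/C₁ = 36.8.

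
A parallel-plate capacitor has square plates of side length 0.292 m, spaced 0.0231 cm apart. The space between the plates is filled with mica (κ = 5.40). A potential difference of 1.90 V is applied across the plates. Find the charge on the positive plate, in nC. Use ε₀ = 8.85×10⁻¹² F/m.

A = (0.292 m)² = 8.53×10⁻² m².
C = κε₀A/d = 5.40 × 8.85×10⁻¹² × 8.53×10⁻² / 2.31×10⁻⁴ = 1.76×10⁻⁸ F.
Q = CV = 1.76×10⁻⁸ × 1.90 = 3.35×10⁻⁸ C.

Q ≈ 33.5 nC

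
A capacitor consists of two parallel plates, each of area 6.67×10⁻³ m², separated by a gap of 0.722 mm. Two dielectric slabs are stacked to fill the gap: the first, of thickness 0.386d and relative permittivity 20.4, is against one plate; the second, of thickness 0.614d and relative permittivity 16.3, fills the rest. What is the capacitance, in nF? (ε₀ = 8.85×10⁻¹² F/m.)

Stacked slabs ⇒ two capacitors in series, each with the full plate area.
C₁ = κ₁ε₀A/d₁ = 20.4 × 8.85×10⁻¹² × 6.67×10⁻³ / 2.79×10⁻⁴ = 4.32×10⁻⁹ F.
C₂ = κ₂ε₀A/d₂ = 16.3 × 8.85×10⁻¹² × 6.67×10⁻³ / 4.43×10⁻⁴ = 2.17×10⁻⁹ F.
C = (1/C₁ + 1/C₂)⁻¹ = 1.44×10⁻⁹ F.

1.44 nF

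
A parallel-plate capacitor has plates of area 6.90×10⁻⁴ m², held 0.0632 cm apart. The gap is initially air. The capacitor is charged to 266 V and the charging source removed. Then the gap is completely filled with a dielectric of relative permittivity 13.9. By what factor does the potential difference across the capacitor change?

Isolated ⇒ Q is held fixed.
C₂ = 13.9 C₁ and V = Q/C, so V₂/V₁ = C₁/C₂ = 0.0719.

V₂/V₁ ≈ 0.0719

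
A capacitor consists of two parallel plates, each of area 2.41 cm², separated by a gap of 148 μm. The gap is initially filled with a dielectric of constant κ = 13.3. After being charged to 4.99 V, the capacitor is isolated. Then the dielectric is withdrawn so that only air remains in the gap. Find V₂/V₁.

V₂/V₁ ≈ 13.3

Isolated ⇒ Q is held fixed.
C₂ = 0.0752 C₁ and V = Q/C, so V₂/V₁ = C₁/C₂ = 13.3.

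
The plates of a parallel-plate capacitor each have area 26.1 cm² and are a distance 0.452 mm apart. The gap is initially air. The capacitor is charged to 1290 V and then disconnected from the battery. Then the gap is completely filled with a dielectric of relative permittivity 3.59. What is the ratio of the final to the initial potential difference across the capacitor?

V₂/V₁ ≈ 0.279

Isolated ⇒ Q is held fixed.
C₂ = 3.59 C₁ and V = Q/C, so V₂/V₁ = C₁/C₂ = 0.279.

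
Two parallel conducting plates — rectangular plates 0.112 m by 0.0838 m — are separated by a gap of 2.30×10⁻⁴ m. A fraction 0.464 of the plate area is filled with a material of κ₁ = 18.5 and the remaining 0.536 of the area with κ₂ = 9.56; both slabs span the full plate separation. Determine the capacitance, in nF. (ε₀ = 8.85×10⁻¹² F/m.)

A = 0.112 × 0.0838 m² = 9.39×10⁻³ m².
Side-by-side slabs ⇒ two capacitors in parallel, each spanning the full gap.
C₁ = κ₁ε₀A₁/d = 18.5 × 8.85×10⁻¹² × 4.35×10⁻³ / 2.30×10⁻⁴ = 3.10×10⁻⁹ F.
C₂ = κ₂ε₀A₂/d = 9.56 × 8.85×10⁻¹² × 5.03×10⁻³ / 2.30×10⁻⁴ = 1.85×10⁻⁹ F.
C = C₁ + C₂ = 4.95×10⁻⁹ F.

4.95 nF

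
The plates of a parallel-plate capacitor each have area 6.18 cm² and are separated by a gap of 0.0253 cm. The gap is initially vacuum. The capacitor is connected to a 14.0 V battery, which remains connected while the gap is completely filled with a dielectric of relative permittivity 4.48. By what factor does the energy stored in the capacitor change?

Battery connected ⇒ V is held fixed.
C₂ = 4.48 C₁ and U = ½CV², so U₂/U₁ = C₂/C₁ = 4.48.

U₂/U₁ ≈ 4.48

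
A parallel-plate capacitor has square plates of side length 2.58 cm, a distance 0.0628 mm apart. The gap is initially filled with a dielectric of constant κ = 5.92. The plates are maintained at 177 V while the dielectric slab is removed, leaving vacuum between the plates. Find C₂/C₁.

C = κε₀A/d scales with κ, so C₂/C₁ = 1/κ = 1/5.92 = 0.169.

0.169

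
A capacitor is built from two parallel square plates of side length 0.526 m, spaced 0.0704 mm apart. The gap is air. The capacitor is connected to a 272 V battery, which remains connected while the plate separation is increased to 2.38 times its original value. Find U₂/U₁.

0.420

Battery connected ⇒ V is held fixed.
C₂ = 0.420 C₁ and U = ½CV², so U₂/U₁ = C₂/C₁ = 0.420.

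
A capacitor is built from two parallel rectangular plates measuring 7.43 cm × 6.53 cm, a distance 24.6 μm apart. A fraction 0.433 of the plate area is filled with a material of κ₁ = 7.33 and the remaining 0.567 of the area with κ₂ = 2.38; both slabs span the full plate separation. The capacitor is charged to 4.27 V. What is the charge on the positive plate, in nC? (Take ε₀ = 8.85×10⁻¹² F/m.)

33.7 nC

A = 7.43 × 6.53 cm² = 4.85×10⁻³ m².
Side-by-side slabs ⇒ two capacitors in parallel, each spanning the full gap.
C₁ = κ₁ε₀A₁/d = 7.33 × 8.85×10⁻¹² × 2.10×10⁻³ / 2.46×10⁻⁵ = 5.54×10⁻⁹ F.
C₂ = κ₂ε₀A₂/d = 2.38 × 8.85×10⁻¹² × 2.75×10⁻³ / 2.46×10⁻⁵ = 2.36×10⁻⁹ F.
C = C₁ + C₂ = 7.90×10⁻⁹ F.
Q = CV = 7.90×10⁻⁹ × 4.27 = 3.37×10⁻⁸ C.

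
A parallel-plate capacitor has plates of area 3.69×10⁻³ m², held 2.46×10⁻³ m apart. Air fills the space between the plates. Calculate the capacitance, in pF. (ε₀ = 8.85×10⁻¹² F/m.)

C ≈ 13.3 pF

C = ε₀A/d = 8.85×10⁻¹² × 3.69×10⁻³ / 2.46×10⁻³ = 1.33×10⁻¹¹ F.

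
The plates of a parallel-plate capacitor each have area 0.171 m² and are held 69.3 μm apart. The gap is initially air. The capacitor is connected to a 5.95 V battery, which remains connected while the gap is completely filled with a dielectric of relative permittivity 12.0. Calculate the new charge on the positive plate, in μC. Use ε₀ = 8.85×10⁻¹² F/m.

Initially C₁ = ε₀A/d = 8.85×10⁻¹² × 0.171 / 6.93×10⁻⁵ = 2.18×10⁻⁸ F.
Q₁ = 1.30×10⁻⁷ C.
Battery connected ⇒ V is held fixed. C₂ = 12.0 C₁ and Q = CV, so Q₂/Q₁ = C₂/C₁ = 12.0.
Q₂ = 12.0 × 1.30×10⁻⁷ = 1.56×10⁻⁶ C.

1.56 μC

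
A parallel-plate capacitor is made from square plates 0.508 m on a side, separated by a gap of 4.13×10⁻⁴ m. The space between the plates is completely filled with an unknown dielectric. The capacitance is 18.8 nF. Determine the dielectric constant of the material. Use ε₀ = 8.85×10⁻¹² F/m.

3.40

A = (0.508 m)² = 0.258 m².
κ = Cd/(ε₀A) = 1.88×10⁻⁸ × 4.13×10⁻⁴ / (8.85×10⁻¹² × 0.258) = 3.40.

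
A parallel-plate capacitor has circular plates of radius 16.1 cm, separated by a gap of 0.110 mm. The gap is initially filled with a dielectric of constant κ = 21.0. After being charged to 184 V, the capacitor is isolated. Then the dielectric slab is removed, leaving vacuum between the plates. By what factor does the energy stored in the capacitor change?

U₂/U₁ ≈ 21.0

Isolated ⇒ Q is held fixed.
C₂ = 0.0476 C₁ and U = Q²/(2C), so U₂/U₁ = C₁/C₂ = 21.0.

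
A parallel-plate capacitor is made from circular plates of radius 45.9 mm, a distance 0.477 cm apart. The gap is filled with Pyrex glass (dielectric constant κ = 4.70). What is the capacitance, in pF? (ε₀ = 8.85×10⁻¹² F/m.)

A = π(45.9 mm)² = 6.62×10⁻³ m².
C = κε₀A/d = 4.70 × 8.85×10⁻¹² × 6.62×10⁻³ / 4.77×10⁻³ = 5.77×10⁻¹¹ F.

C ≈ 57.7 pF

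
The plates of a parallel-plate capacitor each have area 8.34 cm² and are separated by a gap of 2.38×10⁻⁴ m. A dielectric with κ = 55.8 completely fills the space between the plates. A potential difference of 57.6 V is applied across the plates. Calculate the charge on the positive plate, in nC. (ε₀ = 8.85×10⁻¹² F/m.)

A = 8.34 cm² = 8.34×10⁻⁴ m².
C = κε₀A/d = 55.8 × 8.85×10⁻¹² × 8.34×10⁻⁴ / 2.38×10⁻⁴ = 1.73×10⁻⁹ F.
Q = CV = 1.73×10⁻⁹ × 57.6 = 9.97×10⁻⁸ C.

Q ≈ 99.7 nC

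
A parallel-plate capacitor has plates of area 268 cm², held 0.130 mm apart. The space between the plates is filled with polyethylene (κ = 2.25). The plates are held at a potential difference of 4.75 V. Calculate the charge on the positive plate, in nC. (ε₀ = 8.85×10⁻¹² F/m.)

A = 268 cm² = 2.68×10⁻² m².
C = κε₀A/d = 2.25 × 8.85×10⁻¹² × 2.68×10⁻² / 1.30×10⁻⁴ = 4.11×10⁻⁹ F.
Q = CV = 4.11×10⁻⁹ × 4.75 = 1.95×10⁻⁸ C.

19.5 nC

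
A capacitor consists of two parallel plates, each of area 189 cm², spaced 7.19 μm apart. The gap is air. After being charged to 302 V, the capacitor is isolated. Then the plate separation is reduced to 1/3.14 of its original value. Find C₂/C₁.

C₂/C₁ ≈ 3.14

C = ε₀A/d scales as 1/d, so C₂/C₁ = d₁/d₂ = 3.14.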